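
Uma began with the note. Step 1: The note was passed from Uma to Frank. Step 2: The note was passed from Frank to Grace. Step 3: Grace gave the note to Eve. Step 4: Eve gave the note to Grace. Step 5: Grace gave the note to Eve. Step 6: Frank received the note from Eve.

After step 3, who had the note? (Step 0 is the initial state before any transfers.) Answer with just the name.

Tracking the note holder through step 3:
After step 0 (start): Uma
After step 1: Frank
After step 2: Grace
After step 3: Eve

At step 3, the holder is Eve.

Answer: Eve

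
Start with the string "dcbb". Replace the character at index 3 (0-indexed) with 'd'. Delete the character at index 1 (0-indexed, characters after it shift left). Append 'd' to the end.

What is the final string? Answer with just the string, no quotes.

Answer: dbdd

Derivation:
Applying each edit step by step:
Start: "dcbb"
Op 1 (replace idx 3: 'b' -> 'd'): "dcbb" -> "dcbd"
Op 2 (delete idx 1 = 'c'): "dcbd" -> "dbd"
Op 3 (append 'd'): "dbd" -> "dbdd"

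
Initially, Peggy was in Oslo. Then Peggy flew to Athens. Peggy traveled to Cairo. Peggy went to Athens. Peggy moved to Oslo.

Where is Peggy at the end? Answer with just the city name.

Tracking Peggy's location:
Start: Peggy is in Oslo.
After move 1: Oslo -> Athens. Peggy is in Athens.
After move 2: Athens -> Cairo. Peggy is in Cairo.
After move 3: Cairo -> Athens. Peggy is in Athens.
After move 4: Athens -> Oslo. Peggy is in Oslo.

Answer: Oslo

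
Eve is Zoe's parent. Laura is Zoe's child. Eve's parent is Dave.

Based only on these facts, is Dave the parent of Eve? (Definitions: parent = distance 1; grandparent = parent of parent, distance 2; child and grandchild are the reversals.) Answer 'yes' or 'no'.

Reconstructing the parent chain from the given facts:
  Dave -> Eve -> Zoe -> Laura
(each arrow means 'parent of the next')
Positions in the chain (0 = top):
  position of Dave: 0
  position of Eve: 1
  position of Zoe: 2
  position of Laura: 3

Dave is at position 0, Eve is at position 1; signed distance (j - i) = 1.
'parent' requires j - i = 1. Actual distance is 1, so the relation HOLDS.

Answer: yes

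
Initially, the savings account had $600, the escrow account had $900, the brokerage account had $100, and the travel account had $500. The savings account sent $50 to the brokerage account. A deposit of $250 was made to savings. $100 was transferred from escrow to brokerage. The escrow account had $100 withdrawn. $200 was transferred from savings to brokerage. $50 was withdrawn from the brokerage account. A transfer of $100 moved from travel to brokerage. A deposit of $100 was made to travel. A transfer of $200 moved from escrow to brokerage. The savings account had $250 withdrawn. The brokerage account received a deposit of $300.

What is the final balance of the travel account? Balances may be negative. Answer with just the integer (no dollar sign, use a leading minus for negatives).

Tracking account balances step by step:
Start: savings=600, escrow=900, brokerage=100, travel=500
Event 1 (transfer 50 savings -> brokerage): savings: 600 - 50 = 550, brokerage: 100 + 50 = 150. Balances: savings=550, escrow=900, brokerage=150, travel=500
Event 2 (deposit 250 to savings): savings: 550 + 250 = 800. Balances: savings=800, escrow=900, brokerage=150, travel=500
Event 3 (transfer 100 escrow -> brokerage): escrow: 900 - 100 = 800, brokerage: 150 + 100 = 250. Balances: savings=800, escrow=800, brokerage=250, travel=500
Event 4 (withdraw 100 from escrow): escrow: 800 - 100 = 700. Balances: savings=800, escrow=700, brokerage=250, travel=500
Event 5 (transfer 200 savings -> brokerage): savings: 800 - 200 = 600, brokerage: 250 + 200 = 450. Balances: savings=600, escrow=700, brokerage=450, travel=500
Event 6 (withdraw 50 from brokerage): brokerage: 450 - 50 = 400. Balances: savings=600, escrow=700, brokerage=400, travel=500
Event 7 (transfer 100 travel -> brokerage): travel: 500 - 100 = 400, brokerage: 400 + 100 = 500. Balances: savings=600, escrow=700, brokerage=500, travel=400
Event 8 (deposit 100 to travel): travel: 400 + 100 = 500. Balances: savings=600, escrow=700, brokerage=500, travel=500
Event 9 (transfer 200 escrow -> brokerage): escrow: 700 - 200 = 500, brokerage: 500 + 200 = 700. Balances: savings=600, escrow=500, brokerage=700, travel=500
Event 10 (withdraw 250 from savings): savings: 600 - 250 = 350. Balances: savings=350, escrow=500, brokerage=700, travel=500
Event 11 (deposit 300 to brokerage): brokerage: 700 + 300 = 1000. Balances: savings=350, escrow=500, brokerage=1000, travel=500

Final balance of travel: 500

Answer: 500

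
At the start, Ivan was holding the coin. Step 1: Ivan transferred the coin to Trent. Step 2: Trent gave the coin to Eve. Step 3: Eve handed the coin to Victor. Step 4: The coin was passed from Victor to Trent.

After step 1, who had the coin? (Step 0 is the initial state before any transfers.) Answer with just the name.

Answer: Trent

Derivation:
Tracking the coin holder through step 1:
After step 0 (start): Ivan
After step 1: Trent

At step 1, the holder is Trent.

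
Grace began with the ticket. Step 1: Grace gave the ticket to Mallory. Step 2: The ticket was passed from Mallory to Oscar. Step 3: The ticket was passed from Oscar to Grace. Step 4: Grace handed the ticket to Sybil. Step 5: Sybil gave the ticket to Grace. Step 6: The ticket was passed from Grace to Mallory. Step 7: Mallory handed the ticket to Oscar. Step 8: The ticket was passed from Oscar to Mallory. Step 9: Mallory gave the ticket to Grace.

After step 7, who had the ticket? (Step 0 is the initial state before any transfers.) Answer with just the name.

Answer: Oscar

Derivation:
Tracking the ticket holder through step 7:
After step 0 (start): Grace
After step 1: Mallory
After step 2: Oscar
After step 3: Grace
After step 4: Sybil
After step 5: Grace
After step 6: Mallory
After step 7: Oscar

At step 7, the holder is Oscar.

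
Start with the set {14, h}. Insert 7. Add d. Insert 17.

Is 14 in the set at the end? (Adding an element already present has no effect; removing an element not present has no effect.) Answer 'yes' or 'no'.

Answer: yes

Derivation:
Tracking the set through each operation:
Start: {14, h}
Event 1 (add 7): added. Set: {14, 7, h}
Event 2 (add d): added. Set: {14, 7, d, h}
Event 3 (add 17): added. Set: {14, 17, 7, d, h}

Final set: {14, 17, 7, d, h} (size 5)
14 is in the final set.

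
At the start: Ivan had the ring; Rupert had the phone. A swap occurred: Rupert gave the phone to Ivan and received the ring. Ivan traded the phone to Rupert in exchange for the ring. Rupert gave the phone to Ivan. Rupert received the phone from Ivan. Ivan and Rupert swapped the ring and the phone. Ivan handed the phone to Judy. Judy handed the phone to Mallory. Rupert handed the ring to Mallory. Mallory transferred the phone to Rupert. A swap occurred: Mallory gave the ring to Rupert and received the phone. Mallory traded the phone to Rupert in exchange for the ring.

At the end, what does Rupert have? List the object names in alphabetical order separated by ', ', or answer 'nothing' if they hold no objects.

Answer: phone

Derivation:
Tracking all object holders:
Start: ring:Ivan, phone:Rupert
Event 1 (swap phone<->ring: now phone:Ivan, ring:Rupert). State: ring:Rupert, phone:Ivan
Event 2 (swap phone<->ring: now phone:Rupert, ring:Ivan). State: ring:Ivan, phone:Rupert
Event 3 (give phone: Rupert -> Ivan). State: ring:Ivan, phone:Ivan
Event 4 (give phone: Ivan -> Rupert). State: ring:Ivan, phone:Rupert
Event 5 (swap ring<->phone: now ring:Rupert, phone:Ivan). State: ring:Rupert, phone:Ivan
Event 6 (give phone: Ivan -> Judy). State: ring:Rupert, phone:Judy
Event 7 (give phone: Judy -> Mallory). State: ring:Rupert, phone:Mallory
Event 8 (give ring: Rupert -> Mallory). State: ring:Mallory, phone:Mallory
Event 9 (give phone: Mallory -> Rupert). State: ring:Mallory, phone:Rupert
Event 10 (swap ring<->phone: now ring:Rupert, phone:Mallory). State: ring:Rupert, phone:Mallory
Event 11 (swap phone<->ring: now phone:Rupert, ring:Mallory). State: ring:Mallory, phone:Rupert

Final state: ring:Mallory, phone:Rupert
Rupert holds: phone.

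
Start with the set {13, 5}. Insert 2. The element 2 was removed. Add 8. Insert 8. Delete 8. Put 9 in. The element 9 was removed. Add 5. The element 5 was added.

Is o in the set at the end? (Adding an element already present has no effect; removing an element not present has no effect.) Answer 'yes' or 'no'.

Answer: no

Derivation:
Tracking the set through each operation:
Start: {13, 5}
Event 1 (add 2): added. Set: {13, 2, 5}
Event 2 (remove 2): removed. Set: {13, 5}
Event 3 (add 8): added. Set: {13, 5, 8}
Event 4 (add 8): already present, no change. Set: {13, 5, 8}
Event 5 (remove 8): removed. Set: {13, 5}
Event 6 (add 9): added. Set: {13, 5, 9}
Event 7 (remove 9): removed. Set: {13, 5}
Event 8 (add 5): already present, no change. Set: {13, 5}
Event 9 (add 5): already present, no change. Set: {13, 5}

Final set: {13, 5} (size 2)
o is NOT in the final set.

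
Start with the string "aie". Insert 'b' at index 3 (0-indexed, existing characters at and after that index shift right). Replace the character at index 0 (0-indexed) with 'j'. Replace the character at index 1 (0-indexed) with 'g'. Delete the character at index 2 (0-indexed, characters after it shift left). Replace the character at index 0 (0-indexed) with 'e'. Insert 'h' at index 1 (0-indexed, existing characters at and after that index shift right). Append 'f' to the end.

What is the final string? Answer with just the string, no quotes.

Answer: ehgbf

Derivation:
Applying each edit step by step:
Start: "aie"
Op 1 (insert 'b' at idx 3): "aie" -> "aieb"
Op 2 (replace idx 0: 'a' -> 'j'): "aieb" -> "jieb"
Op 3 (replace idx 1: 'i' -> 'g'): "jieb" -> "jgeb"
Op 4 (delete idx 2 = 'e'): "jgeb" -> "jgb"
Op 5 (replace idx 0: 'j' -> 'e'): "jgb" -> "egb"
Op 6 (insert 'h' at idx 1): "egb" -> "ehgb"
Op 7 (append 'f'): "ehgb" -> "ehgbf"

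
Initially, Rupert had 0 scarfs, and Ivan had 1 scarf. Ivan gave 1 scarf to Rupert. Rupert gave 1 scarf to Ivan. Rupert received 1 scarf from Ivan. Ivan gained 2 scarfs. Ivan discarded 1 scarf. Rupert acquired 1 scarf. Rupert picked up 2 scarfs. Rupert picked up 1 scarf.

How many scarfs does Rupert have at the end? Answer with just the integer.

Tracking counts step by step:
Start: Rupert=0, Ivan=1
Event 1 (Ivan -> Rupert, 1): Ivan: 1 -> 0, Rupert: 0 -> 1. State: Rupert=1, Ivan=0
Event 2 (Rupert -> Ivan, 1): Rupert: 1 -> 0, Ivan: 0 -> 1. State: Rupert=0, Ivan=1
Event 3 (Ivan -> Rupert, 1): Ivan: 1 -> 0, Rupert: 0 -> 1. State: Rupert=1, Ivan=0
Event 4 (Ivan +2): Ivan: 0 -> 2. State: Rupert=1, Ivan=2
Event 5 (Ivan -1): Ivan: 2 -> 1. State: Rupert=1, Ivan=1
Event 6 (Rupert +1): Rupert: 1 -> 2. State: Rupert=2, Ivan=1
Event 7 (Rupert +2): Rupert: 2 -> 4. State: Rupert=4, Ivan=1
Event 8 (Rupert +1): Rupert: 4 -> 5. State: Rupert=5, Ivan=1

Rupert's final count: 5

Answer: 5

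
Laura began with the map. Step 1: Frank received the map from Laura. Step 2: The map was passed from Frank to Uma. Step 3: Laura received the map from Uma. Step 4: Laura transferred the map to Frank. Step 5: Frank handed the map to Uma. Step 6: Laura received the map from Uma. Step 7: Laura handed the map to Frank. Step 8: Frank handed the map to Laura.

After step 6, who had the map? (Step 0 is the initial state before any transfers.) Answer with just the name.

Tracking the map holder through step 6:
After step 0 (start): Laura
After step 1: Frank
After step 2: Uma
After step 3: Laura
After step 4: Frank
After step 5: Uma
After step 6: Laura

At step 6, the holder is Laura.

Answer: Laura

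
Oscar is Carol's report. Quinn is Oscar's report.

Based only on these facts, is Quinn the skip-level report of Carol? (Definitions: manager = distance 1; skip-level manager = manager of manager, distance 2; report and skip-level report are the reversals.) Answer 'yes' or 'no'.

Answer: yes

Derivation:
Reconstructing the manager chain from the given facts:
  Carol -> Oscar -> Quinn
(each arrow means 'manager of the next')
Positions in the chain (0 = top):
  position of Carol: 0
  position of Oscar: 1
  position of Quinn: 2

Quinn is at position 2, Carol is at position 0; signed distance (j - i) = -2.
'skip-level report' requires j - i = -2. Actual distance is -2, so the relation HOLDS.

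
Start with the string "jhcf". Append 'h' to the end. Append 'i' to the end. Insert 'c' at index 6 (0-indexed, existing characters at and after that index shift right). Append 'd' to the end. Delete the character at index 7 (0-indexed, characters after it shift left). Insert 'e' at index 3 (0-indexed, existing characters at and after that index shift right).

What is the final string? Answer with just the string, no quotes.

Answer: jhcefhic

Derivation:
Applying each edit step by step:
Start: "jhcf"
Op 1 (append 'h'): "jhcf" -> "jhcfh"
Op 2 (append 'i'): "jhcfh" -> "jhcfhi"
Op 3 (insert 'c' at idx 6): "jhcfhi" -> "jhcfhic"
Op 4 (append 'd'): "jhcfhic" -> "jhcfhicd"
Op 5 (delete idx 7 = 'd'): "jhcfhicd" -> "jhcfhic"
Op 6 (insert 'e' at idx 3): "jhcfhic" -> "jhcefhic"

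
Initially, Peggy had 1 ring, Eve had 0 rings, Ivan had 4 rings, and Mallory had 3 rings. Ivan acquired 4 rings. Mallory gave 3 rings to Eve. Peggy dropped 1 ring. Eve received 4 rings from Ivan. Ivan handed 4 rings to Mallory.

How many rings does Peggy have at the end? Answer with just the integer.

Tracking counts step by step:
Start: Peggy=1, Eve=0, Ivan=4, Mallory=3
Event 1 (Ivan +4): Ivan: 4 -> 8. State: Peggy=1, Eve=0, Ivan=8, Mallory=3
Event 2 (Mallory -> Eve, 3): Mallory: 3 -> 0, Eve: 0 -> 3. State: Peggy=1, Eve=3, Ivan=8, Mallory=0
Event 3 (Peggy -1): Peggy: 1 -> 0. State: Peggy=0, Eve=3, Ivan=8, Mallory=0
Event 4 (Ivan -> Eve, 4): Ivan: 8 -> 4, Eve: 3 -> 7. State: Peggy=0, Eve=7, Ivan=4, Mallory=0
Event 5 (Ivan -> Mallory, 4): Ivan: 4 -> 0, Mallory: 0 -> 4. State: Peggy=0, Eve=7, Ivan=0, Mallory=4

Peggy's final count: 0

Answer: 0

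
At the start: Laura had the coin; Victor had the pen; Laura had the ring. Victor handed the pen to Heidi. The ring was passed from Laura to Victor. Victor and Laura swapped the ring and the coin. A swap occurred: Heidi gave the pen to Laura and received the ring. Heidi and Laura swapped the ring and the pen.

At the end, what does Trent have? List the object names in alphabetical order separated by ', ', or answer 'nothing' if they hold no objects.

Tracking all object holders:
Start: coin:Laura, pen:Victor, ring:Laura
Event 1 (give pen: Victor -> Heidi). State: coin:Laura, pen:Heidi, ring:Laura
Event 2 (give ring: Laura -> Victor). State: coin:Laura, pen:Heidi, ring:Victor
Event 3 (swap ring<->coin: now ring:Laura, coin:Victor). State: coin:Victor, pen:Heidi, ring:Laura
Event 4 (swap pen<->ring: now pen:Laura, ring:Heidi). State: coin:Victor, pen:Laura, ring:Heidi
Event 5 (swap ring<->pen: now ring:Laura, pen:Heidi). State: coin:Victor, pen:Heidi, ring:Laura

Final state: coin:Victor, pen:Heidi, ring:Laura
Trent holds: (nothing).

Answer: nothing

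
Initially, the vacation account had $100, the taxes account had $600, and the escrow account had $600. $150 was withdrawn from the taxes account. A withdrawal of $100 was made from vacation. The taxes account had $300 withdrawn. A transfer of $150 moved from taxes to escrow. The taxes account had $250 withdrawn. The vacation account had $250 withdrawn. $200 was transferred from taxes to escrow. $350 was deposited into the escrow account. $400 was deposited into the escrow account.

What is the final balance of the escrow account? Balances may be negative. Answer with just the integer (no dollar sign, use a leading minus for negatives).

Tracking account balances step by step:
Start: vacation=100, taxes=600, escrow=600
Event 1 (withdraw 150 from taxes): taxes: 600 - 150 = 450. Balances: vacation=100, taxes=450, escrow=600
Event 2 (withdraw 100 from vacation): vacation: 100 - 100 = 0. Balances: vacation=0, taxes=450, escrow=600
Event 3 (withdraw 300 from taxes): taxes: 450 - 300 = 150. Balances: vacation=0, taxes=150, escrow=600
Event 4 (transfer 150 taxes -> escrow): taxes: 150 - 150 = 0, escrow: 600 + 150 = 750. Balances: vacation=0, taxes=0, escrow=750
Event 5 (withdraw 250 from taxes): taxes: 0 - 250 = -250. Balances: vacation=0, taxes=-250, escrow=750
Event 6 (withdraw 250 from vacation): vacation: 0 - 250 = -250. Balances: vacation=-250, taxes=-250, escrow=750
Event 7 (transfer 200 taxes -> escrow): taxes: -250 - 200 = -450, escrow: 750 + 200 = 950. Balances: vacation=-250, taxes=-450, escrow=950
Event 8 (deposit 350 to escrow): escrow: 950 + 350 = 1300. Balances: vacation=-250, taxes=-450, escrow=1300
Event 9 (deposit 400 to escrow): escrow: 1300 + 400 = 1700. Balances: vacation=-250, taxes=-450, escrow=1700

Final balance of escrow: 1700

Answer: 1700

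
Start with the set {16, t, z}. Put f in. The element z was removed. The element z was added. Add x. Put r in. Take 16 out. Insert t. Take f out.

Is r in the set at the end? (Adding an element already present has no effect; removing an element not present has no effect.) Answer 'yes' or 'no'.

Tracking the set through each operation:
Start: {16, t, z}
Event 1 (add f): added. Set: {16, f, t, z}
Event 2 (remove z): removed. Set: {16, f, t}
Event 3 (add z): added. Set: {16, f, t, z}
Event 4 (add x): added. Set: {16, f, t, x, z}
Event 5 (add r): added. Set: {16, f, r, t, x, z}
Event 6 (remove 16): removed. Set: {f, r, t, x, z}
Event 7 (add t): already present, no change. Set: {f, r, t, x, z}
Event 8 (remove f): removed. Set: {r, t, x, z}

Final set: {r, t, x, z} (size 4)
r is in the final set.

Answer: yes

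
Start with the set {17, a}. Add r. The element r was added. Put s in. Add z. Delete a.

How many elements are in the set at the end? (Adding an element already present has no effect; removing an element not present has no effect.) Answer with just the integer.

Answer: 4

Derivation:
Tracking the set through each operation:
Start: {17, a}
Event 1 (add r): added. Set: {17, a, r}
Event 2 (add r): already present, no change. Set: {17, a, r}
Event 3 (add s): added. Set: {17, a, r, s}
Event 4 (add z): added. Set: {17, a, r, s, z}
Event 5 (remove a): removed. Set: {17, r, s, z}

Final set: {17, r, s, z} (size 4)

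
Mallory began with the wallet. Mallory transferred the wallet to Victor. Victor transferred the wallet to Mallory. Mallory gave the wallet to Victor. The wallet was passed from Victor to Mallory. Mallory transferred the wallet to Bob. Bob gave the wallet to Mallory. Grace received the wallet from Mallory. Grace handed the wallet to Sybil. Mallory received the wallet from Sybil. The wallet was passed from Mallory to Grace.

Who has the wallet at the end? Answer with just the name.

Tracking the wallet through each event:
Start: Mallory has the wallet.
After event 1: Victor has the wallet.
After event 2: Mallory has the wallet.
After event 3: Victor has the wallet.
After event 4: Mallory has the wallet.
After event 5: Bob has the wallet.
After event 6: Mallory has the wallet.
After event 7: Grace has the wallet.
After event 8: Sybil has the wallet.
After event 9: Mallory has the wallet.
After event 10: Grace has the wallet.

Answer: Grace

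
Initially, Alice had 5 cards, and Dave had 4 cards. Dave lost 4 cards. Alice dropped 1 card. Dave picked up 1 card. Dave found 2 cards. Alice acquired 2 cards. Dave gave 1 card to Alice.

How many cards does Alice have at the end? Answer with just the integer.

Tracking counts step by step:
Start: Alice=5, Dave=4
Event 1 (Dave -4): Dave: 4 -> 0. State: Alice=5, Dave=0
Event 2 (Alice -1): Alice: 5 -> 4. State: Alice=4, Dave=0
Event 3 (Dave +1): Dave: 0 -> 1. State: Alice=4, Dave=1
Event 4 (Dave +2): Dave: 1 -> 3. State: Alice=4, Dave=3
Event 5 (Alice +2): Alice: 4 -> 6. State: Alice=6, Dave=3
Event 6 (Dave -> Alice, 1): Dave: 3 -> 2, Alice: 6 -> 7. State: Alice=7, Dave=2

Alice's final count: 7

Answer: 7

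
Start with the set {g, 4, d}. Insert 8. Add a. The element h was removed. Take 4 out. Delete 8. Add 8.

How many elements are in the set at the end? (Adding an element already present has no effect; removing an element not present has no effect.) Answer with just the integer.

Answer: 4

Derivation:
Tracking the set through each operation:
Start: {4, d, g}
Event 1 (add 8): added. Set: {4, 8, d, g}
Event 2 (add a): added. Set: {4, 8, a, d, g}
Event 3 (remove h): not present, no change. Set: {4, 8, a, d, g}
Event 4 (remove 4): removed. Set: {8, a, d, g}
Event 5 (remove 8): removed. Set: {a, d, g}
Event 6 (add 8): added. Set: {8, a, d, g}

Final set: {8, a, d, g} (size 4)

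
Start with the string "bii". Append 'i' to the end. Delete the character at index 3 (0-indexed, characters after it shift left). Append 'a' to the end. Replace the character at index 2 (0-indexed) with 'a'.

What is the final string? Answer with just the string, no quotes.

Answer: biaa

Derivation:
Applying each edit step by step:
Start: "bii"
Op 1 (append 'i'): "bii" -> "biii"
Op 2 (delete idx 3 = 'i'): "biii" -> "bii"
Op 3 (append 'a'): "bii" -> "biia"
Op 4 (replace idx 2: 'i' -> 'a'): "biia" -> "biaa"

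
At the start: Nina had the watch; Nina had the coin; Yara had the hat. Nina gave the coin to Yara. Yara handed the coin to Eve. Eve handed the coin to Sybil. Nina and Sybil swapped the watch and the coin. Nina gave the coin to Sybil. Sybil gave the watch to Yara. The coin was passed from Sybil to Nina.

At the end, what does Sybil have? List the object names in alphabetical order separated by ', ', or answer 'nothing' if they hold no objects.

Answer: nothing

Derivation:
Tracking all object holders:
Start: watch:Nina, coin:Nina, hat:Yara
Event 1 (give coin: Nina -> Yara). State: watch:Nina, coin:Yara, hat:Yara
Event 2 (give coin: Yara -> Eve). State: watch:Nina, coin:Eve, hat:Yara
Event 3 (give coin: Eve -> Sybil). State: watch:Nina, coin:Sybil, hat:Yara
Event 4 (swap watch<->coin: now watch:Sybil, coin:Nina). State: watch:Sybil, coin:Nina, hat:Yara
Event 5 (give coin: Nina -> Sybil). State: watch:Sybil, coin:Sybil, hat:Yara
Event 6 (give watch: Sybil -> Yara). State: watch:Yara, coin:Sybil, hat:Yara
Event 7 (give coin: Sybil -> Nina). State: watch:Yara, coin:Nina, hat:Yara

Final state: watch:Yara, coin:Nina, hat:Yara
Sybil holds: (nothing).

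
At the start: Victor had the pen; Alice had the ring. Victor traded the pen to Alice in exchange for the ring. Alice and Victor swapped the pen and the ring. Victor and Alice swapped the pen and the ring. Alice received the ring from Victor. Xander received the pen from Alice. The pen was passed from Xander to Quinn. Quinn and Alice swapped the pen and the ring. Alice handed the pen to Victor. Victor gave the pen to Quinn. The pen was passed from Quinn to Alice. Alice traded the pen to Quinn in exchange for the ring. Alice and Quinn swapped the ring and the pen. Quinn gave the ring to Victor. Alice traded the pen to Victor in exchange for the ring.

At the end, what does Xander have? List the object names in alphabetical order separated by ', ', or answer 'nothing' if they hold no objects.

Tracking all object holders:
Start: pen:Victor, ring:Alice
Event 1 (swap pen<->ring: now pen:Alice, ring:Victor). State: pen:Alice, ring:Victor
Event 2 (swap pen<->ring: now pen:Victor, ring:Alice). State: pen:Victor, ring:Alice
Event 3 (swap pen<->ring: now pen:Alice, ring:Victor). State: pen:Alice, ring:Victor
Event 4 (give ring: Victor -> Alice). State: pen:Alice, ring:Alice
Event 5 (give pen: Alice -> Xander). State: pen:Xander, ring:Alice
Event 6 (give pen: Xander -> Quinn). State: pen:Quinn, ring:Alice
Event 7 (swap pen<->ring: now pen:Alice, ring:Quinn). State: pen:Alice, ring:Quinn
Event 8 (give pen: Alice -> Victor). State: pen:Victor, ring:Quinn
Event 9 (give pen: Victor -> Quinn). State: pen:Quinn, ring:Quinn
Event 10 (give pen: Quinn -> Alice). State: pen:Alice, ring:Quinn
Event 11 (swap pen<->ring: now pen:Quinn, ring:Alice). State: pen:Quinn, ring:Alice
Event 12 (swap ring<->pen: now ring:Quinn, pen:Alice). State: pen:Alice, ring:Quinn
Event 13 (give ring: Quinn -> Victor). State: pen:Alice, ring:Victor
Event 14 (swap pen<->ring: now pen:Victor, ring:Alice). State: pen:Victor, ring:Alice

Final state: pen:Victor, ring:Alice
Xander holds: (nothing).

Answer: nothing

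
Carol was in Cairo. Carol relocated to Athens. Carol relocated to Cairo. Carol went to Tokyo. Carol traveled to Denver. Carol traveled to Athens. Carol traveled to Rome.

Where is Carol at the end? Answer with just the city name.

Answer: Rome

Derivation:
Tracking Carol's location:
Start: Carol is in Cairo.
After move 1: Cairo -> Athens. Carol is in Athens.
After move 2: Athens -> Cairo. Carol is in Cairo.
After move 3: Cairo -> Tokyo. Carol is in Tokyo.
After move 4: Tokyo -> Denver. Carol is in Denver.
After move 5: Denver -> Athens. Carol is in Athens.
After move 6: Athens -> Rome. Carol is in Rome.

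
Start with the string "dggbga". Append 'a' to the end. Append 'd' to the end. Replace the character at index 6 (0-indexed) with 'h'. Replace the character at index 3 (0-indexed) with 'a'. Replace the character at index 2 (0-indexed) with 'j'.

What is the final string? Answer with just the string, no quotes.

Applying each edit step by step:
Start: "dggbga"
Op 1 (append 'a'): "dggbga" -> "dggbgaa"
Op 2 (append 'd'): "dggbgaa" -> "dggbgaad"
Op 3 (replace idx 6: 'a' -> 'h'): "dggbgaad" -> "dggbgahd"
Op 4 (replace idx 3: 'b' -> 'a'): "dggbgahd" -> "dggagahd"
Op 5 (replace idx 2: 'g' -> 'j'): "dggagahd" -> "dgjagahd"

Answer: dgjagahd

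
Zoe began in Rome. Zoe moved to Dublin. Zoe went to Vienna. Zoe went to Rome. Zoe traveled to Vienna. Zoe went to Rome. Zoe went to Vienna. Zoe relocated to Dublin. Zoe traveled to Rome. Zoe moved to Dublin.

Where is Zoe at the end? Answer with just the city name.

Answer: Dublin

Derivation:
Tracking Zoe's location:
Start: Zoe is in Rome.
After move 1: Rome -> Dublin. Zoe is in Dublin.
After move 2: Dublin -> Vienna. Zoe is in Vienna.
After move 3: Vienna -> Rome. Zoe is in Rome.
After move 4: Rome -> Vienna. Zoe is in Vienna.
After move 5: Vienna -> Rome. Zoe is in Rome.
After move 6: Rome -> Vienna. Zoe is in Vienna.
After move 7: Vienna -> Dublin. Zoe is in Dublin.
After move 8: Dublin -> Rome. Zoe is in Rome.
After move 9: Rome -> Dublin. Zoe is in Dublin.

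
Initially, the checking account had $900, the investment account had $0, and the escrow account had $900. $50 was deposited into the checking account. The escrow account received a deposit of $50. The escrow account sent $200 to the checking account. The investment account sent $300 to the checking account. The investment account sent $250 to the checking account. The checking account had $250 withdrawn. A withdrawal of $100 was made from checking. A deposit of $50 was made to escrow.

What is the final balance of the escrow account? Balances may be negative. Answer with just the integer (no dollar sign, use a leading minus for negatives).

Answer: 800

Derivation:
Tracking account balances step by step:
Start: checking=900, investment=0, escrow=900
Event 1 (deposit 50 to checking): checking: 900 + 50 = 950. Balances: checking=950, investment=0, escrow=900
Event 2 (deposit 50 to escrow): escrow: 900 + 50 = 950. Balances: checking=950, investment=0, escrow=950
Event 3 (transfer 200 escrow -> checking): escrow: 950 - 200 = 750, checking: 950 + 200 = 1150. Balances: checking=1150, investment=0, escrow=750
Event 4 (transfer 300 investment -> checking): investment: 0 - 300 = -300, checking: 1150 + 300 = 1450. Balances: checking=1450, investment=-300, escrow=750
Event 5 (transfer 250 investment -> checking): investment: -300 - 250 = -550, checking: 1450 + 250 = 1700. Balances: checking=1700, investment=-550, escrow=750
Event 6 (withdraw 250 from checking): checking: 1700 - 250 = 1450. Balances: checking=1450, investment=-550, escrow=750
Event 7 (withdraw 100 from checking): checking: 1450 - 100 = 1350. Balances: checking=1350, investment=-550, escrow=750
Event 8 (deposit 50 to escrow): escrow: 750 + 50 = 800. Balances: checking=1350, investment=-550, escrow=800

Final balance of escrow: 800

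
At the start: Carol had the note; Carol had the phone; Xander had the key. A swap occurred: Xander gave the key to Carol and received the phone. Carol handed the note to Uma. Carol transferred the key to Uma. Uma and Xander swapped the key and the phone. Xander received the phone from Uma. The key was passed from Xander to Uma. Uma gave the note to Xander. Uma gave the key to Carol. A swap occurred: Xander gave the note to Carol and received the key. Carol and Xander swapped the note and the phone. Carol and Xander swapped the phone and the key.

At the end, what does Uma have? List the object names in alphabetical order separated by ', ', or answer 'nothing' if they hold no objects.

Tracking all object holders:
Start: note:Carol, phone:Carol, key:Xander
Event 1 (swap key<->phone: now key:Carol, phone:Xander). State: note:Carol, phone:Xander, key:Carol
Event 2 (give note: Carol -> Uma). State: note:Uma, phone:Xander, key:Carol
Event 3 (give key: Carol -> Uma). State: note:Uma, phone:Xander, key:Uma
Event 4 (swap key<->phone: now key:Xander, phone:Uma). State: note:Uma, phone:Uma, key:Xander
Event 5 (give phone: Uma -> Xander). State: note:Uma, phone:Xander, key:Xander
Event 6 (give key: Xander -> Uma). State: note:Uma, phone:Xander, key:Uma
Event 7 (give note: Uma -> Xander). State: note:Xander, phone:Xander, key:Uma
Event 8 (give key: Uma -> Carol). State: note:Xander, phone:Xander, key:Carol
Event 9 (swap note<->key: now note:Carol, key:Xander). State: note:Carol, phone:Xander, key:Xander
Event 10 (swap note<->phone: now note:Xander, phone:Carol). State: note:Xander, phone:Carol, key:Xander
Event 11 (swap phone<->key: now phone:Xander, key:Carol). State: note:Xander, phone:Xander, key:Carol

Final state: note:Xander, phone:Xander, key:Carol
Uma holds: (nothing).

Answer: nothing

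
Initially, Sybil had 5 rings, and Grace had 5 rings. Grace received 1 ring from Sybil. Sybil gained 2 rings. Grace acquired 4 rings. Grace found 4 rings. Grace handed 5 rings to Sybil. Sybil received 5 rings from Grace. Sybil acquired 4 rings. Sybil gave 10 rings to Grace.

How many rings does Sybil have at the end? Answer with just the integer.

Answer: 10

Derivation:
Tracking counts step by step:
Start: Sybil=5, Grace=5
Event 1 (Sybil -> Grace, 1): Sybil: 5 -> 4, Grace: 5 -> 6. State: Sybil=4, Grace=6
Event 2 (Sybil +2): Sybil: 4 -> 6. State: Sybil=6, Grace=6
Event 3 (Grace +4): Grace: 6 -> 10. State: Sybil=6, Grace=10
Event 4 (Grace +4): Grace: 10 -> 14. State: Sybil=6, Grace=14
Event 5 (Grace -> Sybil, 5): Grace: 14 -> 9, Sybil: 6 -> 11. State: Sybil=11, Grace=9
Event 6 (Grace -> Sybil, 5): Grace: 9 -> 4, Sybil: 11 -> 16. State: Sybil=16, Grace=4
Event 7 (Sybil +4): Sybil: 16 -> 20. State: Sybil=20, Grace=4
Event 8 (Sybil -> Grace, 10): Sybil: 20 -> 10, Grace: 4 -> 14. State: Sybil=10, Grace=14

Sybil's final count: 10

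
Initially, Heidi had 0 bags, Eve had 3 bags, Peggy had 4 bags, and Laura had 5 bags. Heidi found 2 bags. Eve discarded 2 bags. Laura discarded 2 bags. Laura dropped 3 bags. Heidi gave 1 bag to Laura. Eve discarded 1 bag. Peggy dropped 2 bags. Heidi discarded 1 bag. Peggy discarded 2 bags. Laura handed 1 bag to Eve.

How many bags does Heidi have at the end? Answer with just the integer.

Answer: 0

Derivation:
Tracking counts step by step:
Start: Heidi=0, Eve=3, Peggy=4, Laura=5
Event 1 (Heidi +2): Heidi: 0 -> 2. State: Heidi=2, Eve=3, Peggy=4, Laura=5
Event 2 (Eve -2): Eve: 3 -> 1. State: Heidi=2, Eve=1, Peggy=4, Laura=5
Event 3 (Laura -2): Laura: 5 -> 3. State: Heidi=2, Eve=1, Peggy=4, Laura=3
Event 4 (Laura -3): Laura: 3 -> 0. State: Heidi=2, Eve=1, Peggy=4, Laura=0
Event 5 (Heidi -> Laura, 1): Heidi: 2 -> 1, Laura: 0 -> 1. State: Heidi=1, Eve=1, Peggy=4, Laura=1
Event 6 (Eve -1): Eve: 1 -> 0. State: Heidi=1, Eve=0, Peggy=4, Laura=1
Event 7 (Peggy -2): Peggy: 4 -> 2. State: Heidi=1, Eve=0, Peggy=2, Laura=1
Event 8 (Heidi -1): Heidi: 1 -> 0. State: Heidi=0, Eve=0, Peggy=2, Laura=1
Event 9 (Peggy -2): Peggy: 2 -> 0. State: Heidi=0, Eve=0, Peggy=0, Laura=1
Event 10 (Laura -> Eve, 1): Laura: 1 -> 0, Eve: 0 -> 1. State: Heidi=0, Eve=1, Peggy=0, Laura=0

Heidi's final count: 0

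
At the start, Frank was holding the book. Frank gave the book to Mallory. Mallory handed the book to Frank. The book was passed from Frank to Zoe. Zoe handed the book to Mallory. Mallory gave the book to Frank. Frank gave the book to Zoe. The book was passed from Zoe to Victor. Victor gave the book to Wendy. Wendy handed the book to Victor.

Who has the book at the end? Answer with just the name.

Tracking the book through each event:
Start: Frank has the book.
After event 1: Mallory has the book.
After event 2: Frank has the book.
After event 3: Zoe has the book.
After event 4: Mallory has the book.
After event 5: Frank has the book.
After event 6: Zoe has the book.
After event 7: Victor has the book.
After event 8: Wendy has the book.
After event 9: Victor has the book.

Answer: Victor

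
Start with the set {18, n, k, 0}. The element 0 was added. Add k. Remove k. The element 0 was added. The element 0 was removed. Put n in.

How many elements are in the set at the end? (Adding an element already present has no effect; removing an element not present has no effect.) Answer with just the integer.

Tracking the set through each operation:
Start: {0, 18, k, n}
Event 1 (add 0): already present, no change. Set: {0, 18, k, n}
Event 2 (add k): already present, no change. Set: {0, 18, k, n}
Event 3 (remove k): removed. Set: {0, 18, n}
Event 4 (add 0): already present, no change. Set: {0, 18, n}
Event 5 (remove 0): removed. Set: {18, n}
Event 6 (add n): already present, no change. Set: {18, n}

Final set: {18, n} (size 2)

Answer: 2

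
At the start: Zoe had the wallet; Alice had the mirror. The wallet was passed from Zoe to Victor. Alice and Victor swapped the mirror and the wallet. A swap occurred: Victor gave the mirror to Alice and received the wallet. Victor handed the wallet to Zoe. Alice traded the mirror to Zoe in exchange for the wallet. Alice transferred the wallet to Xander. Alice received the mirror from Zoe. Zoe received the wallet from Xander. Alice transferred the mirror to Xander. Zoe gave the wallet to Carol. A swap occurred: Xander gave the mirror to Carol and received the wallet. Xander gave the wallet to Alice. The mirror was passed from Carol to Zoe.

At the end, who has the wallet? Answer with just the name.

Answer: Alice

Derivation:
Tracking all object holders:
Start: wallet:Zoe, mirror:Alice
Event 1 (give wallet: Zoe -> Victor). State: wallet:Victor, mirror:Alice
Event 2 (swap mirror<->wallet: now mirror:Victor, wallet:Alice). State: wallet:Alice, mirror:Victor
Event 3 (swap mirror<->wallet: now mirror:Alice, wallet:Victor). State: wallet:Victor, mirror:Alice
Event 4 (give wallet: Victor -> Zoe). State: wallet:Zoe, mirror:Alice
Event 5 (swap mirror<->wallet: now mirror:Zoe, wallet:Alice). State: wallet:Alice, mirror:Zoe
Event 6 (give wallet: Alice -> Xander). State: wallet:Xander, mirror:Zoe
Event 7 (give mirror: Zoe -> Alice). State: wallet:Xander, mirror:Alice
Event 8 (give wallet: Xander -> Zoe). State: wallet:Zoe, mirror:Alice
Event 9 (give mirror: Alice -> Xander). State: wallet:Zoe, mirror:Xander
Event 10 (give wallet: Zoe -> Carol). State: wallet:Carol, mirror:Xander
Event 11 (swap mirror<->wallet: now mirror:Carol, wallet:Xander). State: wallet:Xander, mirror:Carol
Event 12 (give wallet: Xander -> Alice). State: wallet:Alice, mirror:Carol
Event 13 (give mirror: Carol -> Zoe). State: wallet:Alice, mirror:Zoe

Final state: wallet:Alice, mirror:Zoe
The wallet is held by Alice.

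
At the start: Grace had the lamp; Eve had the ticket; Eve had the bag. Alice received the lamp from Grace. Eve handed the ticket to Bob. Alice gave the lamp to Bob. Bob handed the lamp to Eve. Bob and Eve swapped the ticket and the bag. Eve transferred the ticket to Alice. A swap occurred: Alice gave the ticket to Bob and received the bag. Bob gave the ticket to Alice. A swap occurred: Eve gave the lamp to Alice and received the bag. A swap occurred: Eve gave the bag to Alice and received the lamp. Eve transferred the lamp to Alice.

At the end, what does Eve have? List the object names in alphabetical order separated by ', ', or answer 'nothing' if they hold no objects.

Tracking all object holders:
Start: lamp:Grace, ticket:Eve, bag:Eve
Event 1 (give lamp: Grace -> Alice). State: lamp:Alice, ticket:Eve, bag:Eve
Event 2 (give ticket: Eve -> Bob). State: lamp:Alice, ticket:Bob, bag:Eve
Event 3 (give lamp: Alice -> Bob). State: lamp:Bob, ticket:Bob, bag:Eve
Event 4 (give lamp: Bob -> Eve). State: lamp:Eve, ticket:Bob, bag:Eve
Event 5 (swap ticket<->bag: now ticket:Eve, bag:Bob). State: lamp:Eve, ticket:Eve, bag:Bob
Event 6 (give ticket: Eve -> Alice). State: lamp:Eve, ticket:Alice, bag:Bob
Event 7 (swap ticket<->bag: now ticket:Bob, bag:Alice). State: lamp:Eve, ticket:Bob, bag:Alice
Event 8 (give ticket: Bob -> Alice). State: lamp:Eve, ticket:Alice, bag:Alice
Event 9 (swap lamp<->bag: now lamp:Alice, bag:Eve). State: lamp:Alice, ticket:Alice, bag:Eve
Event 10 (swap bag<->lamp: now bag:Alice, lamp:Eve). State: lamp:Eve, ticket:Alice, bag:Alice
Event 11 (give lamp: Eve -> Alice). State: lamp:Alice, ticket:Alice, bag:Alice

Final state: lamp:Alice, ticket:Alice, bag:Alice
Eve holds: (nothing).

Answer: nothing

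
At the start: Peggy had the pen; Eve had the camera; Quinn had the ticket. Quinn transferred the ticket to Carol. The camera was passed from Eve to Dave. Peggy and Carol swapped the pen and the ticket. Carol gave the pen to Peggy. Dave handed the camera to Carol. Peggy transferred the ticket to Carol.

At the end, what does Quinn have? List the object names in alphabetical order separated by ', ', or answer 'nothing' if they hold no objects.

Tracking all object holders:
Start: pen:Peggy, camera:Eve, ticket:Quinn
Event 1 (give ticket: Quinn -> Carol). State: pen:Peggy, camera:Eve, ticket:Carol
Event 2 (give camera: Eve -> Dave). State: pen:Peggy, camera:Dave, ticket:Carol
Event 3 (swap pen<->ticket: now pen:Carol, ticket:Peggy). State: pen:Carol, camera:Dave, ticket:Peggy
Event 4 (give pen: Carol -> Peggy). State: pen:Peggy, camera:Dave, ticket:Peggy
Event 5 (give camera: Dave -> Carol). State: pen:Peggy, camera:Carol, ticket:Peggy
Event 6 (give ticket: Peggy -> Carol). State: pen:Peggy, camera:Carol, ticket:Carol

Final state: pen:Peggy, camera:Carol, ticket:Carol
Quinn holds: (nothing).

Answer: nothing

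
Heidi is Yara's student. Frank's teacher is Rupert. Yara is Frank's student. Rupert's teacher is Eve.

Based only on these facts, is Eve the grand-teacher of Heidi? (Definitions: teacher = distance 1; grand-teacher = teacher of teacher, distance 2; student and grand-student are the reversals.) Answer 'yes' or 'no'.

Reconstructing the teacher chain from the given facts:
  Eve -> Rupert -> Frank -> Yara -> Heidi
(each arrow means 'teacher of the next')
Positions in the chain (0 = top):
  position of Eve: 0
  position of Rupert: 1
  position of Frank: 2
  position of Yara: 3
  position of Heidi: 4

Eve is at position 0, Heidi is at position 4; signed distance (j - i) = 4.
'grand-teacher' requires j - i = 2. Actual distance is 4, so the relation does NOT hold.

Answer: no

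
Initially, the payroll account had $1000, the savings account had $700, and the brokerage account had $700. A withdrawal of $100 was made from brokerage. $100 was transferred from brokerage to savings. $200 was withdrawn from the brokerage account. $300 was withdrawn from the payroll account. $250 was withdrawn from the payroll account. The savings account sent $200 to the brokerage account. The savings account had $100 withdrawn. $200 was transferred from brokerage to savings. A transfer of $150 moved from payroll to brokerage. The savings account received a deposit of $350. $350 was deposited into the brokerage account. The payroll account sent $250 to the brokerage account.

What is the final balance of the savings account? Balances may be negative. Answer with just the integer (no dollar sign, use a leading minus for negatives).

Tracking account balances step by step:
Start: payroll=1000, savings=700, brokerage=700
Event 1 (withdraw 100 from brokerage): brokerage: 700 - 100 = 600. Balances: payroll=1000, savings=700, brokerage=600
Event 2 (transfer 100 brokerage -> savings): brokerage: 600 - 100 = 500, savings: 700 + 100 = 800. Balances: payroll=1000, savings=800, brokerage=500
Event 3 (withdraw 200 from brokerage): brokerage: 500 - 200 = 300. Balances: payroll=1000, savings=800, brokerage=300
Event 4 (withdraw 300 from payroll): payroll: 1000 - 300 = 700. Balances: payroll=700, savings=800, brokerage=300
Event 5 (withdraw 250 from payroll): payroll: 700 - 250 = 450. Balances: payroll=450, savings=800, brokerage=300
Event 6 (transfer 200 savings -> brokerage): savings: 800 - 200 = 600, brokerage: 300 + 200 = 500. Balances: payroll=450, savings=600, brokerage=500
Event 7 (withdraw 100 from savings): savings: 600 - 100 = 500. Balances: payroll=450, savings=500, brokerage=500
Event 8 (transfer 200 brokerage -> savings): brokerage: 500 - 200 = 300, savings: 500 + 200 = 700. Balances: payroll=450, savings=700, brokerage=300
Event 9 (transfer 150 payroll -> brokerage): payroll: 450 - 150 = 300, brokerage: 300 + 150 = 450. Balances: payroll=300, savings=700, brokerage=450
Event 10 (deposit 350 to savings): savings: 700 + 350 = 1050. Balances: payroll=300, savings=1050, brokerage=450
Event 11 (deposit 350 to brokerage): brokerage: 450 + 350 = 800. Balances: payroll=300, savings=1050, brokerage=800
Event 12 (transfer 250 payroll -> brokerage): payroll: 300 - 250 = 50, brokerage: 800 + 250 = 1050. Balances: payroll=50, savings=1050, brokerage=1050

Final balance of savings: 1050

Answer: 1050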